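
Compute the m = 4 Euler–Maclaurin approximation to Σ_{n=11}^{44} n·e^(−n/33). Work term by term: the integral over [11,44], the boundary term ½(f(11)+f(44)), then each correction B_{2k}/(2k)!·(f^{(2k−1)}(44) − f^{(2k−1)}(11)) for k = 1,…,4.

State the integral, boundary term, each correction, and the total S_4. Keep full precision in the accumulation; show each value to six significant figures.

Integral: ∫_11^44 x·e^(−x/33) dx = 370.603.
Boundary: ½(f(11) + f(44)) = ½(7.88184 + 11.5983) = 9.74006.
Running total after boundary: 380.343.
k=1: B_{2}/(2)! × [f^{(1)}(44) − f^{(1)}(11)] = 1/12 × (-0.0878657 − 0.477688) = -0.0471294.
Running total after k=1: 380.296.
k=2: B_{4}/(4)! × [f^{(3)}(44) − f^{(3)}(11)] = −1/720 × (0.000403424 − 0.00175459) = 1.87662e-06.
Running total after k=2: 380.296.
k=3: B_{6}/(6)! × [f^{(5)}(44) − f^{(5)}(11)] = 1/30240 × (8.14998e-07 − 2.81959e-06) = -6.62895e-11.
Running total after k=3: 380.296.
k=4: B_{8}/(8)! × [f^{(7)}(44) − f^{(7)}(11)] = −1/1209600 × (1.15660e-09 − 3.69880e-09) = 2.10168e-15.

S_4 ≈ 380.296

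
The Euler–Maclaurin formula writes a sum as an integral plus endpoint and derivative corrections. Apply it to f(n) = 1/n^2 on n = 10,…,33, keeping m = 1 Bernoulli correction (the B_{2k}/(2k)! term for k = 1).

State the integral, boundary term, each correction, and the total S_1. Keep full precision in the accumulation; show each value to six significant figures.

∫_10^33 1/x^2 dx evaluates to 0.0696970.
Endpoint term: (f(10) + f(33))/2 = (0.0100000 + 0.000918274)/2 = 0.00545914.
Running total after boundary: 0.0751561.
Correction k=1: B_{2}/2! · (f^{(1)}(33) − f^{(1)}(10)) = 1/12 · (-5.56529e-05 − (-0.00200000)) = 0.000162029.

S_1 ≈ 0.0753181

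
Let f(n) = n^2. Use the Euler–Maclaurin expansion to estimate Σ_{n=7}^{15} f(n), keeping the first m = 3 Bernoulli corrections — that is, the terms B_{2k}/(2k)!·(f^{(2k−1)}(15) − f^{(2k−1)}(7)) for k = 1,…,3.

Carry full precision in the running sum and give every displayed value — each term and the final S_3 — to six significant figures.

S_3 ≈ 1149.00

∫_7^15 x^2 dx evaluates to 1010.67.
Endpoint term: (f(7) + f(15))/2 = (49.0000 + 225.000)/2 = 137.000.
Running total after boundary: 1147.67.
Correction k=1: B_{2}/2! · (f^{(1)}(15) − f^{(1)}(7)) = 1/12 · (30.0000 − 14.0000) = 1.33333.
Running total after k=1: 1149.00.
Correction k=2: B_{4}/4! · (f^{(3)}(15) − f^{(3)}(7)) = −1/720 · (0.00000 − 0.00000) = 0.00000.
Running total after k=2: 1149.00.
Correction k=3: B_{6}/6! · (f^{(5)}(15) − f^{(5)}(7)) = 1/30240 · (0.00000 − 0.00000) = 0.00000.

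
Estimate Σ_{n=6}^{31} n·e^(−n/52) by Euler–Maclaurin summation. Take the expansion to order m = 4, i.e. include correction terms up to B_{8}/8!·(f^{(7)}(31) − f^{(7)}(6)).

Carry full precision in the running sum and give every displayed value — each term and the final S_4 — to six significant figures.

S_4 ≈ 320.693

The integral term ∫_6^31 x·e^(−x/52) dx = 309.528.
Boundary: ½(f(6) + f(31)) = ½(5.34614 + 17.0787) = 11.2124.
Running total after boundary: 320.740.
Correction k=1: B_{2}/2! · (f^{(1)}(31) − f^{(1)}(6)) = 1/12 · (0.222490 − 0.788213) = -0.0471436.
Running total after k=1: 320.693.
Correction k=2: B_{4}/4! · (f^{(3)}(31) − f^{(3)}(6)) = −1/720 · (0.000489772 − 0.000950540) = 6.39956e-07.
Running total after k=2: 320.693.
Correction k=3: B_{6}/6! · (f^{(5)}(31) − f^{(5)}(6)) = 1/30240 · (3.31828e-07 − 5.95259e-07) = -8.71136e-12.
Running total after k=3: 320.693.
Correction k=4: B_{8}/8! · (f^{(7)}(31) − f^{(7)}(6)) = −1/1209600 · (1.78449e-10 − 3.10276e-10) = 1.08984e-16.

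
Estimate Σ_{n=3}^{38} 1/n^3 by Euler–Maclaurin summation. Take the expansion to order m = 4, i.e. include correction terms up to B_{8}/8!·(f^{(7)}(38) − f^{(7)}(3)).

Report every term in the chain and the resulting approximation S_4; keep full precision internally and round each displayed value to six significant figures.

S_4 ≈ 0.0767191

∫_3^38 1/x^3 dx evaluates to 0.0552093.
½[f(3) + f(38)] = ½[0.0370370 + 1.82242e-05] = 0.0185276.
So far: 0.0737369.
k=1: B_{2}/(2)! × [f^{(1)}(38) − f^{(1)}(3)] = 1/12 × (-1.43876e-06 − (-0.0370370)) = 0.00308630.
Partial sum through k=1: 0.0768232.
k=2: B_{4}/(4)! × [f^{(3)}(38) − f^{(3)}(3)] = −1/720 × (-1.99274e-08 − (-0.0823045)) = -0.000114312.
Partial sum through k=2: 0.0767089.
k=3: B_{6}/(6)! × [f^{(5)}(38) − f^{(5)}(3)] = 1/30240 × (-5.79605e-10 − (-0.384088)) = 1.27013e-05.
Partial sum through k=3: 0.0767216.
k=4: B_{8}/(8)! × [f^{(7)}(38) − f^{(7)}(3)] = −1/1209600 × (-2.88999e-11 − (-3.07270)) = -2.54026e-06.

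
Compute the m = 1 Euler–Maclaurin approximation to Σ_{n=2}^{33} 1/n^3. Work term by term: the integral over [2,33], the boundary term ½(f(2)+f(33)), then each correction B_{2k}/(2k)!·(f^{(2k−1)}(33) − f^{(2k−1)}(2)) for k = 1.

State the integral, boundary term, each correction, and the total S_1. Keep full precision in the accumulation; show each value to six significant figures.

∫_2^33 1/x^3 dx evaluates to 0.124541.
½[f(2) + f(33)] = ½[0.125000 + 2.78265e-05] = 0.0625139.
So far: 0.187055.
Order-1 term: 1/12 · (-2.52968e-06 − (-0.187500)) = 0.0156248.

S_1 ≈ 0.202680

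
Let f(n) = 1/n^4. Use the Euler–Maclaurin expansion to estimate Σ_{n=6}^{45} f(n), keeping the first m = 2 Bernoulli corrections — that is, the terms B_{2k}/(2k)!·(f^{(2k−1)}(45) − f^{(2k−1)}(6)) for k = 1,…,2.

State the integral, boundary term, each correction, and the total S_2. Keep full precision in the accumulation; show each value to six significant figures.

The integral term ∫_6^45 1/x^4 dx = 0.00153955.
½[f(6) + f(45)] = ½[0.000771605 + 2.43865e-07] = 0.000385924.
So far: 0.00192548.
Correction k=1: B_{2}/2! · (f^{(1)}(45) − f^{(1)}(6)) = 1/12 · (-2.16769e-08 − (-0.000514403)) = 4.28651e-05.
Partial sum through k=1: 0.00196834.
Correction k=2: B_{4}/4! · (f^{(3)}(45) − f^{(3)}(6)) = −1/720 · (-3.21139e-10 − (-0.000428669)) = -5.95374e-07.

S_2 ≈ 0.00196775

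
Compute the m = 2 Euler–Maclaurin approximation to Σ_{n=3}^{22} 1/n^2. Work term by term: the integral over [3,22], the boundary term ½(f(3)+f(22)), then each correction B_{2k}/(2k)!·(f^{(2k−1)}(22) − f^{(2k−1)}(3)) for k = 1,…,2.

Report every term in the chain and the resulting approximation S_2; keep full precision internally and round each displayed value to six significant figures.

S_2 ≈ 0.350487

The integral term ∫_3^22 1/x^2 dx = 0.287879.
½[f(3) + f(22)] = ½[0.111111 + 0.00206612] = 0.0565886.
Running total after boundary: 0.344467.
Correction k=1: B_{2}/2! · (f^{(1)}(22) − f^{(1)}(3)) = 1/12 · (-0.000187829 − (-0.0740741)) = 0.00615719.
Running total after k=1: 0.350625.
Correction k=2: B_{4}/4! · (f^{(3)}(22) − f^{(3)}(3)) = −1/720 · (-4.65691e-06 − (-0.0987654)) = -0.000137168.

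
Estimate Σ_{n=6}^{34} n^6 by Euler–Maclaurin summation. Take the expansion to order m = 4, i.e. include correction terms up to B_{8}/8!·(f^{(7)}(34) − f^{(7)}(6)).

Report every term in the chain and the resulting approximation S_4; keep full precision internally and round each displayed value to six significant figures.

S_4 ≈ 8.29843e+09

Integral: ∫_6^34 x^6 dx = 7.50330e+09.
Boundary: ½(f(6) + f(34)) = ½(46656.0 + 1.54480e+09) = 7.72426e+08.
Integral + boundary = 8.27572e+09.
Order-1 term: 1/12 · (2.72613e+08 − 46656.0) = 2.27138e+07.
Running total after k=1: 8.29844e+09.
Order-2 term: −1/720 · (4.71648e+06 − 25920.0) = -6514.67.
Running total after k=2: 8.29843e+09.
Order-3 term: 1/30240 · (24480.0 − 4320.00) = 0.666667.
Running total after k=3: 8.29843e+09.
Order-4 term: −1/1209600 · (0.00000 − 0.00000) = 0.00000.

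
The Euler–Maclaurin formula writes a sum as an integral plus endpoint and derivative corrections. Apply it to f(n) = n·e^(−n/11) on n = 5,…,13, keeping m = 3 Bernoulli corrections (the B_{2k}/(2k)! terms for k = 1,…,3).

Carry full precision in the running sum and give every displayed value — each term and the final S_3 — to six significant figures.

S_3 ≈ 34.2864

Integral: ∫_5^13 x·e^(−x/11) dx = 30.7394.
½[f(5) + f(13)] = ½[3.17368 + 3.98737] = 3.58052.
Running total after boundary: 34.3199.
Correction k=1: B_{2}/2! · (f^{(1)}(13) − f^{(1)}(5)) = 1/12 · (-0.0557674 − 0.346220) = -0.0334989.
Running total after k=1: 34.2864.
Correction k=2: B_{4}/4! · (f^{(3)}(13) − f^{(3)}(5)) = −1/720 · (0.00460887 − 0.0133528) = 1.21444e-05.
Running total after k=2: 34.2864.
Correction k=3: B_{6}/6! · (f^{(5)}(13) − f^{(5)}(5)) = 1/30240 · (7.99887e-05 − 0.000197061) = -3.87143e-09.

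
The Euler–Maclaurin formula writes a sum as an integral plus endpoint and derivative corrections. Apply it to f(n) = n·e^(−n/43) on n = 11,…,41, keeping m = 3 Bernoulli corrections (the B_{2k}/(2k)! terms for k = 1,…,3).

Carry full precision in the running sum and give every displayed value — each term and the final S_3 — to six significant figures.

Integral: ∫_11^41 x·e^(−x/43) dx = 405.848.
Boundary: ½(f(11) + f(41)) = ½(8.51715 + 15.8012) = 12.1592.
So far: 418.007.
k=1: B_{2}/(2)! × [f^{(1)}(41) − f^{(1)}(11)] = 1/12 × (0.0179253 − 0.576213) = -0.0465240.
After k=1: 417.961.
k=2: B_{4}/(4)! × [f^{(3)}(41) − f^{(3)}(11)] = −1/720 × (0.000426562 − 0.00114915) = 1.00360e-06.
After k=2: 417.961.
k=3: B_{6}/(6)! × [f^{(5)}(41) − f^{(5)}(11)] = 1/30240 × (4.56155e-07 − 1.07446e-06) = -2.04465e-11.

S_3 ≈ 417.961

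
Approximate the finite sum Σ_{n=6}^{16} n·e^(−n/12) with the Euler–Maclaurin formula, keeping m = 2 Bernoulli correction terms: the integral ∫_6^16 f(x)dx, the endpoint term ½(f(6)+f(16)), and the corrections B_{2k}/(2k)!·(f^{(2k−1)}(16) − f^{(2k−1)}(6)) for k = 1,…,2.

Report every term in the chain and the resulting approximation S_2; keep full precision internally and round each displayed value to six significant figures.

Integral: ∫_6^16 x·e^(−x/12) dx = 42.4420.
Endpoint term: (f(6) + f(16))/2 = (3.63918 + 4.21755)/2 = 3.92837.
Integral + boundary = 46.3704.
Order-1 term: 1/12 · (-0.0878657 − 0.303265) = -0.0325943.
After k=1: 46.3378.
Order-2 term: −1/720 · (0.00305089 − 0.0105300) = 1.03877e-05.

S_2 ≈ 46.3378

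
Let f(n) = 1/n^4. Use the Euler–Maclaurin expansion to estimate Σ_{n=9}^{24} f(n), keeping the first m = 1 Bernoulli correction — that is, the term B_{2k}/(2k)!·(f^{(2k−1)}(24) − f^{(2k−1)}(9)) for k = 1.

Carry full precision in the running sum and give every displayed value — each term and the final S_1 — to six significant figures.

The integral term ∫_9^24 1/x^4 dx = 0.000433135.
½[f(9) + f(24)] = ½[0.000152416 + 3.01408e-06] = 7.77149e-05.
Integral + boundary = 0.000510850.
k=1: B_{2}/(2)! × [f^{(1)}(24) − f^{(1)}(9)] = 1/12 × (-5.02347e-07 − (-6.77404e-05)) = 5.60317e-06.

S_1 ≈ 0.000516453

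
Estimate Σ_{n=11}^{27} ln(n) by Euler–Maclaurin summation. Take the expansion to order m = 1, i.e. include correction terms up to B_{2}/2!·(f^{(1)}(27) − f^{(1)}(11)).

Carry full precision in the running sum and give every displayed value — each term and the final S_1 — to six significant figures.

The integral term ∫_11^27 ln(x) dx = 46.6107.
Endpoint term: (f(11) + f(27))/2 = (2.39790 + 3.29584)/2 = 2.84687.
So far: 49.4576.
Correction k=1: B_{2}/2! · (f^{(1)}(27) − f^{(1)}(11)) = 1/12 · (0.0370370 − 0.0909091) = -0.00448934.

S_1 ≈ 49.4531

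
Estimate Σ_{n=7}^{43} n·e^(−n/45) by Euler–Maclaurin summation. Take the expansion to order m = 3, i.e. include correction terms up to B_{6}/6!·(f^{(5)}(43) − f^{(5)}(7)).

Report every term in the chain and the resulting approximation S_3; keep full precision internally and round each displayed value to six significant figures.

Integral: ∫_7^43 x·e^(−x/45) dx = 479.889.
½[f(7) + f(43)] = ½[5.99158 + 16.5377] = 11.2647.
So far: 491.153.
Order-1 term: 1/12 · (0.0170933 − 0.722793) = -0.0588083.
Running total after k=1: 491.095.
Order-2 term: −1/720 · (0.000388291 − 0.00120231) = 1.13058e-06.
Running total after k=2: 491.095.
Order-3 term: 1/30240 · (3.79329e-07 − 1.01120e-06) = -2.08952e-11.

S_3 ≈ 491.095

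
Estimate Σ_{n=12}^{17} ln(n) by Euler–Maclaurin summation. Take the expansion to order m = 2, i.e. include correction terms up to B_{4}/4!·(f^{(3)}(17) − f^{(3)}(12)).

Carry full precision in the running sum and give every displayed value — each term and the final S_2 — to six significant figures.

Integral: ∫_12^17 ln(x) dx = 13.3457.
Endpoint term: (f(12) + f(17))/2 = (2.48491 + 2.83321)/2 = 2.65906.
So far: 16.0048.
k=1: B_{2}/(2)! × [f^{(1)}(17) − f^{(1)}(12)] = 1/12 × (0.0588235 − 0.0833333) = -0.00204248.
Partial sum through k=1: 16.0028.
k=2: B_{4}/(4)! × [f^{(3)}(17) − f^{(3)}(12)] = −1/720 × (0.000407083 − 0.00115741) = 1.04212e-06.

S_2 ≈ 16.0028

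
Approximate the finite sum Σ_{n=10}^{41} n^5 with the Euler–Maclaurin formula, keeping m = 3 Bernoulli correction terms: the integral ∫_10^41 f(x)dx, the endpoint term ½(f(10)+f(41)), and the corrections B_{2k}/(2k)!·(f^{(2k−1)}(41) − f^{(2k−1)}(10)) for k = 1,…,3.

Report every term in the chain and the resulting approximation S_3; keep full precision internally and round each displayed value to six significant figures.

Integral: ∫_10^41 x^5 dx = 7.91517e+08.
Endpoint term: (f(10) + f(41))/2 = (100000 + 1.15856e+08)/2 = 5.79781e+07.
Running total after boundary: 8.49495e+08.
Correction k=1: B_{2}/2! · (f^{(1)}(41) − f^{(1)}(10)) = 1/12 · (1.41288e+07 − 50000.0) = 1.17323e+06.
After k=1: 8.50669e+08.
Correction k=2: B_{4}/4! · (f^{(3)}(41) − f^{(3)}(10)) = −1/720 · (100860 − 6000.00) = -131.750.
After k=2: 8.50669e+08.
Correction k=3: B_{6}/6! · (f^{(5)}(41) − f^{(5)}(10)) = 1/30240 · (120.000 − 120.000) = 0.00000.

S_3 ≈ 8.50669e+08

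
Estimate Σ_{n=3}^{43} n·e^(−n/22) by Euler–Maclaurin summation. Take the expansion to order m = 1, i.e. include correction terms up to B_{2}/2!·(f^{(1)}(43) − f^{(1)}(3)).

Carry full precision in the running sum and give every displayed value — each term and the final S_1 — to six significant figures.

Integral: ∫_3^43 x·e^(−x/22) dx = 277.360.
Boundary: ½(f(3) + f(43)) = ½(2.61758 + 6.09004) = 4.35381.
Integral + boundary = 281.713.
k=1: B_{2}/(2)! × [f^{(1)}(43) − f^{(1)}(3)] = 1/12 × (-0.135191 − 0.753545) = -0.0740613.

S_1 ≈ 281.639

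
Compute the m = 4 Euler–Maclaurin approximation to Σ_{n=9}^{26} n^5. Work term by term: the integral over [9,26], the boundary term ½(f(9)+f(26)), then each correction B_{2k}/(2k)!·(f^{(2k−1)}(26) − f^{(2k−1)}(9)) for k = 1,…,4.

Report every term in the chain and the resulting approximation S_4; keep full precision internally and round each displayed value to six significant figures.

S_4 ≈ 5.75552e+07

Integral: ∫_9^26 x^5 dx = 5.13974e+07.
½[f(9) + f(26)] = ½[59049.0 + 1.18814e+07] = 5.97021e+06.
Integral + boundary = 5.73676e+07.
k=1: B_{2}/(2)! × [f^{(1)}(26) − f^{(1)}(9)] = 1/12 × (2.28488e+06 − 32805.0) = 187673.
After k=1: 5.75553e+07.
k=2: B_{4}/(4)! × [f^{(3)}(26) − f^{(3)}(9)] = −1/720 × (40560.0 − 4860.00) = -49.5833.
After k=2: 5.75552e+07.
k=3: B_{6}/(6)! × [f^{(5)}(26) − f^{(5)}(9)] = 1/30240 × (120.000 − 120.000) = 0.00000.
After k=3: 5.75552e+07.
k=4: B_{8}/(8)! × [f^{(7)}(26) − f^{(7)}(9)] = −1/1209600 × (0.00000 − 0.00000) = 0.00000.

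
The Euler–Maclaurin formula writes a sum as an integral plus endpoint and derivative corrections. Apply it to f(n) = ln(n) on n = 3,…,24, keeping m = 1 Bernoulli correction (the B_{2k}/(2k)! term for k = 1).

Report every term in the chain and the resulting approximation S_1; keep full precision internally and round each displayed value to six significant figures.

Integral: ∫_3^24 ln(x) dx = 51.9775.
½[f(3) + f(24)] = ½[1.09861 + 3.17805] = 2.13833.
Integral + boundary = 54.1158.
Correction k=1: B_{2}/2! · (f^{(1)}(24) − f^{(1)}(3)) = 1/12 · (0.0416667 − 0.333333) = -0.0243056.

S_1 ≈ 54.0915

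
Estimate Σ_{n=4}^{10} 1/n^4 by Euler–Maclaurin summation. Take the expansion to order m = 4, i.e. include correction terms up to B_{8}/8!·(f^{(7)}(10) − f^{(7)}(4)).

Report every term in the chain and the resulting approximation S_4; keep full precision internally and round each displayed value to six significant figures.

The integral term ∫_4^10 1/x^4 dx = 0.00487500.
Boundary: ½(f(4) + f(10)) = ½(0.00390625 + 0.000100000) = 0.00200313.
Integral + boundary = 0.00687813.
Correction k=1: B_{2}/2! · (f^{(1)}(10) − f^{(1)}(4)) = 1/12 · (-4.00000e-05 − (-0.00390625)) = 0.000322187.
Partial sum through k=1: 0.00720031.
Correction k=2: B_{4}/4! · (f^{(3)}(10) − f^{(3)}(4)) = −1/720 · (-1.20000e-05 − (-0.00732422)) = -1.01559e-05.
Partial sum through k=2: 0.00719016.
Correction k=3: B_{6}/6! · (f^{(5)}(10) − f^{(5)}(4)) = 1/30240 · (-6.72000e-06 − (-0.0256348)) = 8.47488e-07.
Partial sum through k=3: 0.00719100.
Correction k=4: B_{8}/8! · (f^{(7)}(10) − f^{(7)}(4)) = −1/1209600 · (-6.04800e-06 − (-0.144196)) = -1.19204e-07.

S_4 ≈ 0.00719088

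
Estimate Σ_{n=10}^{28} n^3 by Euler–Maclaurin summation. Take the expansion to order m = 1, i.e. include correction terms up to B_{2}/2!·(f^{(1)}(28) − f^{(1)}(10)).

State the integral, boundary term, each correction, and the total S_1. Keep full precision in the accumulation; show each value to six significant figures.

The integral term ∫_10^28 x^3 dx = 151164.
Endpoint term: (f(10) + f(28))/2 = (1000.00 + 21952.0)/2 = 11476.0.
Integral + boundary = 162640.
Order-1 term: 1/12 · (2352.00 − 300.000) = 171.000.

S_1 ≈ 162811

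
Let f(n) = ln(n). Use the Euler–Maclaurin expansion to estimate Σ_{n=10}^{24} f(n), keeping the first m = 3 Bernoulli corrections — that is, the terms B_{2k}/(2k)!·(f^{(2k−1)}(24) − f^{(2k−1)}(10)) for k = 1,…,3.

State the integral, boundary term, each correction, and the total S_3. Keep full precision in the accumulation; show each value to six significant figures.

∫_10^24 ln(x) dx evaluates to 39.2474.
Endpoint term: (f(10) + f(24))/2 = (2.30259 + 3.17805)/2 = 2.74032.
So far: 41.9878.
Order-1 term: 1/12 · (0.0416667 − 0.100000) = -0.00486111.
Partial sum through k=1: 41.9829.
Order-2 term: −1/720 · (0.000144676 − 0.00200000) = 2.57684e-06.
Partial sum through k=2: 41.9829.
Order-3 term: 1/30240 · (3.01408e-06 − 0.000240000) = -7.83684e-09.

S_3 ≈ 41.9829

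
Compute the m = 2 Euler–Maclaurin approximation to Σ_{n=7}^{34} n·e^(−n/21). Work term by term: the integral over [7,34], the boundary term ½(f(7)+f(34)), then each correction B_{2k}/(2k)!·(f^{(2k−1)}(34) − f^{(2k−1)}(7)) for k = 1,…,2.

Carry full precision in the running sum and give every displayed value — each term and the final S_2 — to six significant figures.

The integral term ∫_7^34 x·e^(−x/21) dx = 192.530.
Endpoint term: (f(7) + f(34))/2 = (5.01572 + 6.73497)/2 = 5.87534.
So far: 198.405.
Order-1 term: 1/12 · (-0.122625 − 0.477688) = -0.0500261.
Partial sum through k=1: 198.355.
Order-2 term: −1/720 · (0.000620293 − 0.00433277) = 5.15621e-06.

S_2 ≈ 198.355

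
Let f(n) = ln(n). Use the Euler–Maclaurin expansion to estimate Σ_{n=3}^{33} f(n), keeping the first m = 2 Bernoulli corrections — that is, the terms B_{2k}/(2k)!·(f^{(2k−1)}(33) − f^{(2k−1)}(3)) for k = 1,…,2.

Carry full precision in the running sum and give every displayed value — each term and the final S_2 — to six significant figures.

S_2 ≈ 84.3613

The integral term ∫_3^33 ln(x) dx = 82.0889.
Boundary: ½(f(3) + f(33)) = ½(1.09861 + 3.49651) = 2.29756.
So far: 84.3865.
k=1: B_{2}/(2)! × [f^{(1)}(33) − f^{(1)}(3)] = 1/12 × (0.0303030 − 0.333333) = -0.0252525.
After k=1: 84.3612.
k=2: B_{4}/(4)! × [f^{(3)}(33) − f^{(3)}(3)] = −1/720 × (5.56529e-05 − 0.0740741) = 0.000102803.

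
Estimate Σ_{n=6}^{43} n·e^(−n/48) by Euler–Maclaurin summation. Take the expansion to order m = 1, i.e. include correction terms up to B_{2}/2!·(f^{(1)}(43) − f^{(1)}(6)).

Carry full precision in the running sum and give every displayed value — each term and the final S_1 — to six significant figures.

Integral: ∫_6^43 x·e^(−x/48) dx = 504.121.
Endpoint term: (f(6) + f(43))/2 = (5.29498 + 17.5555)/2 = 11.4252.
So far: 515.546.
Order-1 term: 1/12 · (0.0425278 − 0.772185) = -0.0608047.

S_1 ≈ 515.485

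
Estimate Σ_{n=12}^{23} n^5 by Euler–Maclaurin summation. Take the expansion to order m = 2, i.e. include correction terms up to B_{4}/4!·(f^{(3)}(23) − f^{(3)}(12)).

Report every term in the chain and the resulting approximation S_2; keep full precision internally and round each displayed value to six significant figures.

The integral term ∫_12^23 x^5 dx = 2.41750e+07.
Boundary: ½(f(12) + f(23)) = ½(248832 + 6.43634e+06) = 3.34259e+06.
Running total after boundary: 2.75176e+07.
k=1: B_{2}/(2)! × [f^{(1)}(23) − f^{(1)}(12)] = 1/12 × (1.39920e+06 − 103680) = 107960.
After k=1: 2.76255e+07.
k=2: B_{4}/(4)! × [f^{(3)}(23) − f^{(3)}(12)] = −1/720 × (31740.0 − 8640.00) = -32.0833.

S_2 ≈ 2.76255e+07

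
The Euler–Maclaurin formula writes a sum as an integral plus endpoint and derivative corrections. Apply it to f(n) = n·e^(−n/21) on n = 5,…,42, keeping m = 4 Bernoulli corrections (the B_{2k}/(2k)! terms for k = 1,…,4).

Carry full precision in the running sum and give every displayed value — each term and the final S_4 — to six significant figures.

Integral: ∫_5^42 x·e^(−x/21) dx = 251.269.
Endpoint term: (f(5) + f(42))/2 = (3.94064 + 5.68408)/2 = 4.81236.
So far: 256.081.
Correction k=1: B_{2}/2! · (f^{(1)}(42) − f^{(1)}(5)) = 1/12 · (-0.135335 − 0.600478) = -0.0613178.
Partial sum through k=1: 256.020.
Correction k=2: B_{4}/4! · (f^{(3)}(42) − f^{(3)}(5)) = −1/720 · (0.000306883 − 0.00493590) = 6.42920e-06.
Partial sum through k=2: 256.020.
Correction k=3: B_{6}/6! · (f^{(5)}(42) − f^{(5)}(5)) = 1/30240 · (2.08764e-06 − 1.92975e-05) = -5.69108e-10.
Partial sum through k=3: 256.020.
Correction k=4: B_{8}/8! · (f^{(7)}(42) − f^{(7)}(5)) = −1/1209600 · (7.88979e-09 − 6.21369e-08) = 4.48472e-14.

S_4 ≈ 256.020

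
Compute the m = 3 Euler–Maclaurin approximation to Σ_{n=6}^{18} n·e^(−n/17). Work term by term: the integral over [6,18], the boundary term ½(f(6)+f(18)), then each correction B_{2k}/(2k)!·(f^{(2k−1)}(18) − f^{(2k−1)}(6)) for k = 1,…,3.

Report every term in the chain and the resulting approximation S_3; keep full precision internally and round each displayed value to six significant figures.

The integral term ∫_6^18 x·e^(−x/17) dx = 68.3400.
Boundary: ½(f(6) + f(18)) = ½(4.21571 + 6.24355) = 5.22963.
Integral + boundary = 73.5696.
Order-1 term: 1/12 · (-0.0204037 − 0.454636) = -0.0395866.
Partial sum through k=1: 73.5300.
Order-2 term: −1/720 · (0.00232984 − 0.00643555) = 5.70237e-06.
Partial sum through k=2: 73.5300.
Order-3 term: 1/30240 · (1.63677e-05 − 3.90933e-05) = -7.51506e-10.

S_3 ≈ 73.5300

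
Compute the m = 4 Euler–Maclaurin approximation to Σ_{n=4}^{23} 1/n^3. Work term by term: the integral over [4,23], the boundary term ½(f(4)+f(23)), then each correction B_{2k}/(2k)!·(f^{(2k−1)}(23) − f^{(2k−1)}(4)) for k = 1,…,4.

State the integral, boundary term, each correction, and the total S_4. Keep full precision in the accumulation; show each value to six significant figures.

S_4 ≈ 0.0391149

The integral term ∫_4^23 1/x^3 dx = 0.0303048.
½[f(4) + f(23)] = ½[0.0156250 + 8.21895e-05] = 0.00785359.
Running total after boundary: 0.0381584.
k=1: B_{2}/(2)! × [f^{(1)}(23) − f^{(1)}(4)] = 1/12 × (-1.07204e-05 − (-0.0117188)) = 0.000975669.
Partial sum through k=1: 0.0391341.
k=2: B_{4}/(4)! × [f^{(3)}(23) − f^{(3)}(4)] = −1/720 × (-4.05307e-07 − (-0.0146484)) = -2.03445e-05.
Partial sum through k=2: 0.0391137.
k=3: B_{6}/(6)! × [f^{(5)}(23) − f^{(5)}(4)] = 1/30240 × (-3.21794e-08 − (-0.0384521)) = 1.27156e-06.
Partial sum through k=3: 0.0391150.
k=4: B_{8}/(8)! × [f^{(7)}(23) − f^{(7)}(4)] = −1/1209600 × (-4.37980e-09 − (-0.173035)) = -1.43051e-07.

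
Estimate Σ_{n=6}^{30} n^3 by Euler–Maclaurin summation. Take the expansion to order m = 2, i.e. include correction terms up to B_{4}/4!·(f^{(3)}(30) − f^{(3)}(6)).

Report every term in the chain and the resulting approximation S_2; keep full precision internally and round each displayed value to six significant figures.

The integral term ∫_6^30 x^3 dx = 202176.
Endpoint term: (f(6) + f(30))/2 = (216.000 + 27000.0)/2 = 13608.0.
Integral + boundary = 215784.
Order-1 term: 1/12 · (2700.00 − 108.000) = 216.000.
Running total after k=1: 216000.
Order-2 term: −1/720 · (6.00000 − 6.00000) = 0.00000.

S_2 ≈ 216000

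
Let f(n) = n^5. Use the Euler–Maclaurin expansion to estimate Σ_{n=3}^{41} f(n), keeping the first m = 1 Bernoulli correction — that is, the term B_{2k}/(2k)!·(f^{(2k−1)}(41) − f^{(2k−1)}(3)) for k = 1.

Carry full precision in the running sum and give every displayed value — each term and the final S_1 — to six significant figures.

S_1 ≈ 8.50790e+08

The integral term ∫_3^41 x^5 dx = 7.91684e+08.
Boundary: ½(f(3) + f(41)) = ½(243.000 + 1.15856e+08) = 5.79282e+07.
Integral + boundary = 8.49612e+08.
Order-1 term: 1/12 · (1.41288e+07 − 405.000) = 1.17737e+06.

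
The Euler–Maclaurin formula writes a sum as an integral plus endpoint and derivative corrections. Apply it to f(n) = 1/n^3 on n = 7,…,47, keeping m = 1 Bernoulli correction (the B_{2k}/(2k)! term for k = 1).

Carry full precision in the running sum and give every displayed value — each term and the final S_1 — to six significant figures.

S_1 ≈ 0.0115443

Integral: ∫_7^47 1/x^3 dx = 0.00997773.
Endpoint term: (f(7) + f(47))/2 = (0.00291545 + 9.63178e-06)/2 = 0.00146254.
Running total after boundary: 0.0114403.
Correction k=1: B_{2}/2! · (f^{(1)}(47) − f^{(1)}(7)) = 1/12 · (-6.14794e-07 − (-0.00124948)) = 0.000104072.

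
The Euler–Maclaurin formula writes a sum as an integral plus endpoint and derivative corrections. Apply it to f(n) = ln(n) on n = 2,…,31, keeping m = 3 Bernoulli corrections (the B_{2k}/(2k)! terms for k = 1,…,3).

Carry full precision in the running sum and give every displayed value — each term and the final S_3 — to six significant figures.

Integral: ∫_2^31 ln(x) dx = 76.0673.
½[f(2) + f(31)] = ½[0.693147 + 3.43399] = 2.06357.
So far: 78.1309.
Order-1 term: 1/12 · (0.0322581 − 0.500000) = -0.0389785.
Running total after k=1: 78.0919.
Order-2 term: −1/720 · (6.71344e-05 − 0.250000) = 0.000347129.
Running total after k=2: 78.0922.
Order-3 term: 1/30240 · (8.38306e-07 − 0.750000) = -2.48016e-05.

S_3 ≈ 78.0922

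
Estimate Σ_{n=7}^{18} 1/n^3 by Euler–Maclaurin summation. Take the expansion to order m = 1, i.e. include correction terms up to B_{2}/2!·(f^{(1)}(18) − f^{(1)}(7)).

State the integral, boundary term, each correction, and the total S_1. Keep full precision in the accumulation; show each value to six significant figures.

S_1 ≈ 0.0103061

Integral: ∫_7^18 1/x^3 dx = 0.00866087.
Endpoint term: (f(7) + f(18))/2 = (0.00291545 + 0.000171468)/2 = 0.00154346.
Integral + boundary = 0.0102043.
k=1: B_{2}/(2)! × [f^{(1)}(18) − f^{(1)}(7)] = 1/12 × (-2.85780e-05 − (-0.00124948)) = 0.000101742.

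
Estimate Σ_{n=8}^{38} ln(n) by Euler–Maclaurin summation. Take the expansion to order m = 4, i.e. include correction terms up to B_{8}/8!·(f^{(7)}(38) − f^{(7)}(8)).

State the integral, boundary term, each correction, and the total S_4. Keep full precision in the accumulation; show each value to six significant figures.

S_4 ≈ 94.4430

The integral term ∫_8^38 ln(x) dx = 91.5927.
½[f(8) + f(38)] = ½[2.07944 + 3.63759] = 2.85851.
Running total after boundary: 94.4513.
k=1: B_{2}/(2)! × [f^{(1)}(38) − f^{(1)}(8)] = 1/12 × (0.0263158 − 0.125000) = -0.00822368.
After k=1: 94.4430.
k=2: B_{4}/(4)! × [f^{(3)}(38) − f^{(3)}(8)] = −1/720 × (3.64485e-05 − 0.00390625) = 5.37472e-06.
After k=2: 94.4430.
k=3: B_{6}/(6)! × [f^{(5)}(38) − f^{(5)}(8)] = 1/30240 × (3.02896e-07 − 0.000732422) = -2.42103e-08.
After k=3: 94.4430.
k=4: B_{8}/(8)! × [f^{(7)}(38) − f^{(7)}(8)] = −1/1209600 × (6.29285e-09 − 0.000343323) = 2.83826e-10.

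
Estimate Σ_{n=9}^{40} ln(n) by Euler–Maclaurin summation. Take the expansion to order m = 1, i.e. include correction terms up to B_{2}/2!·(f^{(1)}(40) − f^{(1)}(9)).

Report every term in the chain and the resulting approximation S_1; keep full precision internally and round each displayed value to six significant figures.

The integral term ∫_9^40 ln(x) dx = 96.7802.
Endpoint term: (f(9) + f(40))/2 = (2.19722 + 3.68888)/2 = 2.94305.
Running total after boundary: 99.7232.
Correction k=1: B_{2}/2! · (f^{(1)}(40) − f^{(1)}(9)) = 1/12 · (0.0250000 − 0.111111) = -0.00717593.

S_1 ≈ 99.7160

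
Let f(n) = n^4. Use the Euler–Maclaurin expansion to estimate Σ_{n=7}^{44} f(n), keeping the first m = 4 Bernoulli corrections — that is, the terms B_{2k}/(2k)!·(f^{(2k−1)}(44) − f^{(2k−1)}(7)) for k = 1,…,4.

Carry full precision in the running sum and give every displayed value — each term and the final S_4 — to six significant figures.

S_4 ≈ 3.48834e+07

The integral term ∫_7^44 x^4 dx = 3.29799e+07.
Boundary: ½(f(7) + f(44)) = ½(2401.00 + 3.74810e+06) = 1.87525e+06.
Running total after boundary: 3.48551e+07.
Correction k=1: B_{2}/2! · (f^{(1)}(44) − f^{(1)}(7)) = 1/12 · (340736 − 1372.00) = 28280.3.
After k=1: 3.48834e+07.
Correction k=2: B_{4}/4! · (f^{(3)}(44) − f^{(3)}(7)) = −1/720 · (1056.00 − 168.000) = -1.23333.
After k=2: 3.48834e+07.
Correction k=3: B_{6}/6! · (f^{(5)}(44) − f^{(5)}(7)) = 1/30240 · (0.00000 − 0.00000) = 0.00000.
After k=3: 3.48834e+07.
Correction k=4: B_{8}/8! · (f^{(7)}(44) − f^{(7)}(7)) = −1/1209600 · (0.00000 − 0.00000) = 0.00000.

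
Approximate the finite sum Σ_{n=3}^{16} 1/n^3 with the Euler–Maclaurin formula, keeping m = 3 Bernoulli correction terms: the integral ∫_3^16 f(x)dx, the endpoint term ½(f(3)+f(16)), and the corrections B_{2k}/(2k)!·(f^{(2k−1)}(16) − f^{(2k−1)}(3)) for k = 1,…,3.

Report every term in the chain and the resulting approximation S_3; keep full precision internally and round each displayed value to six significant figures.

S_3 ≈ 0.0752240

Integral: ∫_3^16 1/x^3 dx = 0.0536024.
Endpoint term: (f(3) + f(16))/2 = (0.0370370 + 0.000244141)/2 = 0.0186406.
Running total after boundary: 0.0722430.
Correction k=1: B_{2}/2! · (f^{(1)}(16) − f^{(1)}(3)) = 1/12 · (-4.57764e-05 − (-0.0370370)) = 0.00308261.
Running total after k=1: 0.0753256.
Correction k=2: B_{4}/4! · (f^{(3)}(16) − f^{(3)}(3)) = −1/720 · (-3.57628e-06 − (-0.0823045)) = -0.000114307.
Running total after k=2: 0.0752113.
Correction k=3: B_{6}/6! · (f^{(5)}(16) − f^{(5)}(3)) = 1/30240 · (-5.86733e-07 − (-0.384088)) = 1.27013e-05.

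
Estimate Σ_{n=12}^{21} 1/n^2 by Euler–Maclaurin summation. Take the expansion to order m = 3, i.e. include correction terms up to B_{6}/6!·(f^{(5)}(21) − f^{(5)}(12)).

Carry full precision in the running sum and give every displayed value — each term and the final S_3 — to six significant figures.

S_3 ≈ 0.0403986

The integral term ∫_12^21 1/x^2 dx = 0.0357143.
Endpoint term: (f(12) + f(21))/2 = (0.00694444 + 0.00226757)/2 = 0.00460601.
Integral + boundary = 0.0403203.
Correction k=1: B_{2}/2! · (f^{(1)}(21) − f^{(1)}(12)) = 1/12 · (-0.000215959 − (-0.00115741)) = 7.84540e-05.
Partial sum through k=1: 0.0403987.
Correction k=2: B_{4}/4! · (f^{(3)}(21) − f^{(3)}(12)) = −1/720 · (-5.87645e-06 − (-9.64506e-05)) = -1.25797e-07.
Partial sum through k=2: 0.0403986.
Correction k=3: B_{6}/6! · (f^{(5)}(21) − f^{(5)}(12)) = 1/30240 · (-3.99758e-07 − (-2.00939e-05)) = 6.51261e-10.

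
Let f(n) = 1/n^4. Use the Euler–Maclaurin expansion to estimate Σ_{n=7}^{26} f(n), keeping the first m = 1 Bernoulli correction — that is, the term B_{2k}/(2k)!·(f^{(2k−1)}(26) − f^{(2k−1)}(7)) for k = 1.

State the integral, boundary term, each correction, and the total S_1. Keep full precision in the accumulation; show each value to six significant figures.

S_1 ≈ 0.00118200

∫_7^26 1/x^4 dx evaluates to 0.000952852.
Endpoint term: (f(7) + f(26))/2 = (0.000416493 + 2.18830e-06)/2 = 0.000209341.
So far: 0.00116219.
Correction k=1: B_{2}/2! · (f^{(1)}(26) − f^{(1)}(7)) = 1/12 · (-3.36661e-07 − (-0.000237996)) = 1.98050e-05.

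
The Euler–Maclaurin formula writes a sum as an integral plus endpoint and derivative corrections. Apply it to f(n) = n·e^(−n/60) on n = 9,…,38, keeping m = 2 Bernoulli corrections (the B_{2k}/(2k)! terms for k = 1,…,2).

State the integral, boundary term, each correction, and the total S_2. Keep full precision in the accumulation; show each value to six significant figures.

∫_9^38 x·e^(−x/60) dx evaluates to 442.113.
Endpoint term: (f(9) + f(38))/2 = (7.74637 + 20.1711)/2 = 13.9588.
So far: 456.071.
Correction k=1: B_{2}/2! · (f^{(1)}(38) − f^{(1)}(9)) = 1/12 · (0.194634 − 0.731602) = -0.0447473.
Running total after k=1: 456.027.
Correction k=2: B_{4}/4! · (f^{(3)}(38) − f^{(3)}(9)) = −1/720 · (0.000348965 − 0.000681394) = 4.61707e-07.

S_2 ≈ 456.027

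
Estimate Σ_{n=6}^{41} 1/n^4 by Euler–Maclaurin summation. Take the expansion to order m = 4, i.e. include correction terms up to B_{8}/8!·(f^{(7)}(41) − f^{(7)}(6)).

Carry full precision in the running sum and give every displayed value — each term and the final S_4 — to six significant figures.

S_4 ≈ 0.00196664

The integral term ∫_6^41 1/x^4 dx = 0.00153837.
Boundary: ½(f(6) + f(41)) = ½(0.000771605 + 3.53887e-07) = 0.000385979.
Integral + boundary = 0.00192435.
Order-1 term: 1/12 · (-3.45256e-08 − (-0.000514403)) = 4.28641e-05.
Running total after k=1: 0.00196722.
Order-2 term: −1/720 · (-6.16161e-10 − (-0.000428669)) = -5.95373e-07.
Running total after k=2: 0.00196662.
Order-3 term: 1/30240 · (-2.05265e-11 − (-0.000666819)) = 2.20509e-08.
Running total after k=3: 0.00196664.
Order-4 term: −1/1209600 · (-1.09898e-12 − (-0.00166705)) = -1.37818e-09.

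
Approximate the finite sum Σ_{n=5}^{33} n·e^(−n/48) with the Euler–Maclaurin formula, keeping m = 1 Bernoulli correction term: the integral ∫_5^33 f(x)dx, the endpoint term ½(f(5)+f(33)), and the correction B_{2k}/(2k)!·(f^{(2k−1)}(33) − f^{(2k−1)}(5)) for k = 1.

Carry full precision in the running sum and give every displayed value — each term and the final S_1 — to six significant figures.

∫_5^33 x·e^(−x/48) dx evaluates to 337.326.
½[f(5) + f(33)] = ½[4.50538 + 16.5934] = 10.5494.
So far: 347.875.
Order-1 term: 1/12 · (0.157135 − 0.807213) = -0.0541732.

S_1 ≈ 347.821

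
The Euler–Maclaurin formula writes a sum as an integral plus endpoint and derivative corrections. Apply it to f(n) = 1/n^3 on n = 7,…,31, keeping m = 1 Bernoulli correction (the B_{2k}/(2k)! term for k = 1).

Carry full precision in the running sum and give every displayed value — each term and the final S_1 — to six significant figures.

The integral term ∫_7^31 1/x^3 dx = 0.00968379.
Boundary: ½(f(7) + f(31)) = ½(0.00291545 + 3.35672e-05) = 0.00147451.
Integral + boundary = 0.0111583.
Correction k=1: B_{2}/2! · (f^{(1)}(31) − f^{(1)}(7)) = 1/12 · (-3.24844e-06 − (-0.00124948)) = 0.000103853.

S_1 ≈ 0.0112622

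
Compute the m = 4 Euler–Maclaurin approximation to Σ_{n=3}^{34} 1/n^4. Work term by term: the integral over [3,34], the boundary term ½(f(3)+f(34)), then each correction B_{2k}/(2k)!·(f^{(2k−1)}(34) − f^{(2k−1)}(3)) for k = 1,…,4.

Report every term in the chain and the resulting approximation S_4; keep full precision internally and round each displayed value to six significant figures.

Integral: ∫_3^34 1/x^4 dx = 0.0123372.
Endpoint term: (f(3) + f(34))/2 = (0.0123457 + 7.48315e-07)/2 = 0.00617321.
Integral + boundary = 0.0185104.
Order-1 term: 1/12 · (-8.80370e-08 − (-0.0164609)) = 0.00137173.
Partial sum through k=1: 0.0198821.
Order-2 term: −1/720 · (-2.28470e-09 − (-0.0548697)) = -7.62079e-05.
Partial sum through k=2: 0.0198059.
Order-3 term: 1/30240 · (-1.10677e-10 − (-0.341411)) = 1.12901e-05.
Partial sum through k=3: 0.0198172.
Order-4 term: −1/1209600 · (-8.61675e-12 − (-3.41411)) = -2.82251e-06.

S_4 ≈ 0.0198144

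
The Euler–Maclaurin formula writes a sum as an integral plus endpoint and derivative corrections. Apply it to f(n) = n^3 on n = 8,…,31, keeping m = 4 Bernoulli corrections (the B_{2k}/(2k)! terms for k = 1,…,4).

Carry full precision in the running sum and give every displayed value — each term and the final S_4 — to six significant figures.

S_4 ≈ 245232

∫_8^31 x^3 dx evaluates to 229856.
Endpoint term: (f(8) + f(31))/2 = (512.000 + 29791.0)/2 = 15151.5.
So far: 245008.
Correction k=1: B_{2}/2! · (f^{(1)}(31) − f^{(1)}(8)) = 1/12 · (2883.00 − 192.000) = 224.250.
After k=1: 245232.
Correction k=2: B_{4}/4! · (f^{(3)}(31) − f^{(3)}(8)) = −1/720 · (6.00000 − 6.00000) = 0.00000.
After k=2: 245232.
Correction k=3: B_{6}/6! · (f^{(5)}(31) − f^{(5)}(8)) = 1/30240 · (0.00000 − 0.00000) = 0.00000.
After k=3: 245232.
Correction k=4: B_{8}/8! · (f^{(7)}(31) − f^{(7)}(8)) = −1/1209600 · (0.00000 − 0.00000) = 0.00000.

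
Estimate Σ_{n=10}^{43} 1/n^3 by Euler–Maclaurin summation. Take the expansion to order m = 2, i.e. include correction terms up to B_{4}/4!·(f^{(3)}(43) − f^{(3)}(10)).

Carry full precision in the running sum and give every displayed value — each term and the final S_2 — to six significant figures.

S_2 ≈ 0.00526072

The integral term ∫_10^43 1/x^3 dx = 0.00472958.
Endpoint term: (f(10) + f(43))/2 = (0.00100000 + 1.25775e-05)/2 = 0.000506289.
Running total after boundary: 0.00523587.
Order-1 term: 1/12 · (-8.77501e-07 − (-0.000300000)) = 2.49269e-05.
After k=1: 0.00526080.
Order-2 term: −1/720 · (-9.49162e-09 − (-6.00000e-05)) = -8.33202e-08.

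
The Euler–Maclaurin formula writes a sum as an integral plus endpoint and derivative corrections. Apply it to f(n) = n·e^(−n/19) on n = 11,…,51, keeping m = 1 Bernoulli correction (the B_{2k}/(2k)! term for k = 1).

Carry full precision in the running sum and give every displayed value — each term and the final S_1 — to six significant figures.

∫_11^51 x·e^(−x/19) dx evaluates to 228.672.
Endpoint term: (f(11) + f(51))/2 = (6.16537 + 3.48203)/2 = 4.82370.
Running total after boundary: 233.496.
Correction k=1: B_{2}/2! · (f^{(1)}(51) − f^{(1)}(11)) = 1/12 · (-0.114990 − 0.235995) = -0.0292487.

S_1 ≈ 233.467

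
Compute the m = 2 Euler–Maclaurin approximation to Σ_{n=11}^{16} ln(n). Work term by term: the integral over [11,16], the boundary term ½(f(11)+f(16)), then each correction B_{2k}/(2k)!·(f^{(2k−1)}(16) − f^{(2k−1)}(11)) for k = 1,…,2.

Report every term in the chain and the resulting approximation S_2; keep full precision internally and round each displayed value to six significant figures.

S_2 ≈ 15.5674

∫_11^16 ln(x) dx evaluates to 12.9846.
Endpoint term: (f(11) + f(16))/2 = (2.39790 + 2.77259)/2 = 2.58524.
Integral + boundary = 15.5698.
k=1: B_{2}/(2)! × [f^{(1)}(16) − f^{(1)}(11)] = 1/12 × (0.0625000 − 0.0909091) = -0.00236742.
Running total after k=1: 15.5674.
k=2: B_{4}/(4)! × [f^{(3)}(16) − f^{(3)}(11)] = −1/720 × (0.000488281 − 0.00150263) = 1.40882e-06.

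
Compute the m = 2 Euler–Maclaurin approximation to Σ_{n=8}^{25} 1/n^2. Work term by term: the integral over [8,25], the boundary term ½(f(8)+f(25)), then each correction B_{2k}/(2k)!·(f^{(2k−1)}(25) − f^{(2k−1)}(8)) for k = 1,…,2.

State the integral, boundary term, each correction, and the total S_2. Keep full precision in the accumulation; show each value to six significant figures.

S_2 ≈ 0.0939263

Integral: ∫_8^25 1/x^2 dx = 0.0850000.
Boundary: ½(f(8) + f(25)) = ½(0.0156250 + 0.00160000) = 0.00861250.
Running total after boundary: 0.0936125.
Order-1 term: 1/12 · (-0.000128000 − (-0.00390625)) = 0.000314854.
Partial sum through k=1: 0.0939274.
Order-2 term: −1/720 · (-2.45760e-06 − (-0.000732422)) = -1.01384e-06.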